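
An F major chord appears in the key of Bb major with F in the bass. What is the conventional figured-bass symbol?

F is the root of F major, so the chord is in root position.
A triad in root position is figured 5/3, conventionally abbreviated (no figures — root-position triad).

no figures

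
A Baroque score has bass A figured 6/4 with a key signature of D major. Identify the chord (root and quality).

The figures 6/4 indicate a triad in second inversion.
In second inversion the root lies a fourth above the bass: a fourth above A in D major is D.
The chord tones are A, D, F#, giving D major.

D major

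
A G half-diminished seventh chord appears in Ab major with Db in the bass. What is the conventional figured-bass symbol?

4/3

Db is the fifth of G half-diminished seventh, so the chord is in second inversion.
A seventh chord in second inversion is figured 6/4/3, conventionally abbreviated 4/3.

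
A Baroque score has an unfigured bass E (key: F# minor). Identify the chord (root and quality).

E major

An unfigured bass indicates a triad in root position.
In root position the bass is the root, so the root is E.
The chord tones are E, G#, B, giving E major.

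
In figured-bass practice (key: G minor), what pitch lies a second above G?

A

Counting 1 letter step above G lands on A; in G minor, that letter is A.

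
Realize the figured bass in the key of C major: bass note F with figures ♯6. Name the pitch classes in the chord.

The written figures ♯6 are shorthand for 6/3: the 3 is implied.
A third above F in this key is A.
A sixth above F in this key is D, raised to D# by the sharp.

F, A, D#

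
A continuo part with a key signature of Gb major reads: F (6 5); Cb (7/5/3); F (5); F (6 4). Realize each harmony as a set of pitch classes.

F, Ab, Cb, Db | Cb, Eb, Gb, Bb | F, Ab, Cb | F, Bb, Db

F (6/5/3): F, Ab, Cb, Db.
Cb (7/5/3): Cb, Eb, Gb, Bb.
F (5/3): F, Ab, Cb.
F (6/4): F, Bb, Db.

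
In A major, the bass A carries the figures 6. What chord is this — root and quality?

F# minor

The figures 6 indicate a triad in first inversion.
In first inversion the root lies a sixth above the bass: a sixth above A in A major is F#.
The chord tones are A, C#, F#, giving F# minor.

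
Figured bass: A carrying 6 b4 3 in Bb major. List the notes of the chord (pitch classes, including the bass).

A, C, Db, F

A third above A in this key is C.
A fourth above A in this key is D, lowered to Db by the flat.
A sixth above A in this key is F.
Together with the bass A, this spells Db augmented major seventh in second inversion.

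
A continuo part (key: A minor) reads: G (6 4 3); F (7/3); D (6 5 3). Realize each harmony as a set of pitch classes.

G, B, C, E | F, A, C, E | D, F, A, B

G (6/4/3): G, B, C, E.
F (7/5/3): F, A, C, E.
D (6/5/3): D, F, A, B.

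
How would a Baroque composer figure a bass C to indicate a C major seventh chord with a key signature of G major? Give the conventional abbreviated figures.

7

C is the root of C major seventh, so the chord is in root position.
A seventh chord in root position is figured 7/5/3, conventionally abbreviated 7.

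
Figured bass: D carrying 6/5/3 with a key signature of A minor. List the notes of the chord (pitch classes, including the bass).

A third above D in this key is F.
A fifth above D in this key is A.
A sixth above D in this key is B.
Together with the bass D, this spells B half-diminished seventh in first inversion.

D, F, A, B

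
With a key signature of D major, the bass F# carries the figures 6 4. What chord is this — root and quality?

B minor

The figures 6 4 indicate a triad in second inversion.
In second inversion the root lies a fourth above the bass: a fourth above F# in D major is B.
The chord tones are F#, B, D, giving B minor.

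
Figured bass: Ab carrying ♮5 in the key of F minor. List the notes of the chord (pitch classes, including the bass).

Ab, C, E

The written figures ♮5 are shorthand for 5/3: the 3 is implied.
A third above Ab in this key is C.
A fifth above Ab in this key is Eb, made natural (E) by the ♮ figure.
Together with the bass Ab, this spells Ab augmented in root position.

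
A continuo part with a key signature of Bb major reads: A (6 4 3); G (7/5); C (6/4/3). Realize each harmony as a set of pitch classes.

A, C, D, F | G, Bb, D, F | C, Eb, F, A

A (6/4/3): A, C, D, F.
G (7/5/3): G, Bb, D, F.
C (6/4/3): C, Eb, F, A.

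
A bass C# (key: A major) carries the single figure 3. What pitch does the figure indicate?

E

Counting 2 letter steps above C# lands on E; in A major, that letter is E.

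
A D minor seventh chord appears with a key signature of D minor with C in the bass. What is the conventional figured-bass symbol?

C is the seventh of D minor seventh, so the chord is in third inversion.
A seventh chord in third inversion is figured 6/4/2, conventionally abbreviated 4/2.

4/2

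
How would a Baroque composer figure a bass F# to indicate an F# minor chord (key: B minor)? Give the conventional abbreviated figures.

no figures

F# is the root of F# minor, so the chord is in root position.
A triad in root position is figured 5/3, conventionally abbreviated (no figures — root-position triad).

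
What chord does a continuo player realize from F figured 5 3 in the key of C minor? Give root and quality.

The figures 5 3 indicate a triad in root position.
In root position the bass is the root, so the root is F.
The chord tones are F, Ab, C, giving F minor.

F minor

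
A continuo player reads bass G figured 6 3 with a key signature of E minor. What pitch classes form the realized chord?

A third above G in this key is B.
A sixth above G in this key is E.
Together with the bass G, this spells E minor in first inversion.

G, B, E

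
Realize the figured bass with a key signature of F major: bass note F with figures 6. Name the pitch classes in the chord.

F, A, D

The written figures 6 are shorthand for 6/3: the 3 is implied.
A third above F in this key is A.
A sixth above F in this key is D.
Together with the bass F, this spells D minor in first inversion.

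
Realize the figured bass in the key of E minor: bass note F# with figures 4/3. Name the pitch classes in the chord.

F#, A, B, D

The written figures 4/3 are shorthand for 6/4/3: the 6 is implied.
A third above F# in this key is A.
A fourth above F# in this key is B.
A sixth above F# in this key is D.
Together with the bass F#, this spells B minor seventh in second inversion.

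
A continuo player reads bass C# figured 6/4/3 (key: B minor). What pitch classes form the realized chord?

A third above C# in this key is E.
A fourth above C# in this key is F#.
A sixth above C# in this key is A.
Together with the bass C#, this spells F# minor seventh in second inversion.

C#, E, F#, A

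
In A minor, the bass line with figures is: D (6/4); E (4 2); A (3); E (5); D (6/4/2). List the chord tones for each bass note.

D, G, B | E, F, A, C | A, C, E | E, G, B | D, E, G, B

D (6/4): D, G, B.
E (6/4/2): E, F, A, C.
A (5/3): A, C, E.
E (5/3): E, G, B.
D (6/4/2): D, E, G, B.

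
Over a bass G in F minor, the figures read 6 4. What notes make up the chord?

A fourth above G in this key is C.
A sixth above G in this key is Eb.
Together with the bass G, this spells C minor in second inversion.

G, C, Eb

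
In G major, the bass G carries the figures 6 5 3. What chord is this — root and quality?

E minor seventh

The figures 6 5 3 indicate a seventh chord in first inversion.
In first inversion the root lies a sixth above the bass: a sixth above G in G major is E.
The chord tones are G, B, D, E, giving E minor seventh.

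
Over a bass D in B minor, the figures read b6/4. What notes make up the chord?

A fourth above D in this key is G.
A sixth above D in this key is B, lowered to Bb by the flat.
Together with the bass D, this spells G minor in second inversion.

D, G, Bb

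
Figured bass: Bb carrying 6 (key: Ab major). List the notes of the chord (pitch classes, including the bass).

The written figures 6 are shorthand for 6/3: the 3 is implied.
A third above Bb in this key is Db.
A sixth above Bb in this key is G.
Together with the bass Bb, this spells G diminished in first inversion.

Bb, Db, G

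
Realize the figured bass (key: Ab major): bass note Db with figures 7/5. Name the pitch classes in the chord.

The written figures 7/5 are shorthand for 7/5/3: the 3 is implied.
A third above Db in this key is F.
A fifth above Db in this key is Ab.
A seventh above Db in this key is C.
Together with the bass Db, this spells Db major seventh in root position.

Db, F, Ab, C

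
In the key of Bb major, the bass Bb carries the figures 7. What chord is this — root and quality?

The figures 7 indicate a seventh chord in root position.
In root position the bass is the root, so the root is Bb.
The chord tones are Bb, D, F, A, giving Bb major seventh.

Bb major seventh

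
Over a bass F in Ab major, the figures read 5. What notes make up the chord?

The written figures 5 are shorthand for 5/3: the 3 is implied.
A third above F in this key is Ab.
A fifth above F in this key is C.
Together with the bass F, this spells F minor in root position.

F, Ab, C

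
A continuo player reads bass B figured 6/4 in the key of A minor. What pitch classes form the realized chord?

B, E, G

A fourth above B in this key is E.
A sixth above B in this key is G.
Together with the bass B, this spells E minor in second inversion.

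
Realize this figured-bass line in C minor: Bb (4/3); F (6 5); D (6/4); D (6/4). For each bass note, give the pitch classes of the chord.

Bb, D, Eb, G | F, Ab, C, D | D, G, Bb | D, G, Bb

Bb (6/4/3): Bb, D, Eb, G.
F (6/5/3): F, Ab, C, D.
D (6/4): D, G, Bb.
D (6/4): D, G, Bb.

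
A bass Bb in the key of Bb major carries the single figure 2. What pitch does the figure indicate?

C

Counting 1 letter step above Bb lands on C; in Bb major, that letter is C.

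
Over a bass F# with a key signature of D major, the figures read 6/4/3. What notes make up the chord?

A third above F# in this key is A.
A fourth above F# in this key is B.
A sixth above F# in this key is D.
Together with the bass F#, this spells B minor seventh in second inversion.

F#, A, B, D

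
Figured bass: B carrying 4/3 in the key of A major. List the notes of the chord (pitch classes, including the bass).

The written figures 4/3 are shorthand for 6/4/3: the 6 is implied.
A third above B in this key is D.
A fourth above B in this key is E.
A sixth above B in this key is G#.
Together with the bass B, this spells E dominant seventh in second inversion.

B, D, E, G#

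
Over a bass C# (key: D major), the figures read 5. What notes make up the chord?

C#, E, G

The written figures 5 are shorthand for 5/3: the 3 is implied.
A third above C# in this key is E.
A fifth above C# in this key is G.
Together with the bass C#, this spells C# diminished in root position.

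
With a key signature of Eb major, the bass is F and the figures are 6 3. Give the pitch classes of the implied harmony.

F, Ab, D

A third above F in this key is Ab.
A sixth above F in this key is D.
Together with the bass F, this spells D diminished in first inversion.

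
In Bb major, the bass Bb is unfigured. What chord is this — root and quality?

Bb major

An unfigured bass indicates a triad in root position.
In root position the bass is the root, so the root is Bb.
The chord tones are Bb, D, F, giving Bb major.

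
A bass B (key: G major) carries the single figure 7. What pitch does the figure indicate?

Counting 6 letter steps above B lands on A; in G major, that letter is A.

A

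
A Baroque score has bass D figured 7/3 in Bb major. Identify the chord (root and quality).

The figures 7/3 indicate a seventh chord in root position.
In root position the bass is the root, so the root is D.
The chord tones are D, F, A, C, giving D minor seventh.

D minor seventh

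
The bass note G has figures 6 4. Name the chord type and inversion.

Intervals of 6/4 above the bass form a triad; the bass is the fifth, so this is second inversion.

triad, second inversion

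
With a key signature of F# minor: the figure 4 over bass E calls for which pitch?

Counting 3 letter steps above E lands on A; in F# minor, that letter is A.

A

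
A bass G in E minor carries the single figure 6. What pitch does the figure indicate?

E

Counting 5 letter steps above G lands on E; in E minor, that letter is E.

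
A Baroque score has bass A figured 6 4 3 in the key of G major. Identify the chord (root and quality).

D dominant seventh

The figures 6 4 3 indicate a seventh chord in second inversion.
In second inversion the root lies a fourth above the bass: a fourth above A in G major is D.
The chord tones are A, C, D, F#, giving D dominant seventh.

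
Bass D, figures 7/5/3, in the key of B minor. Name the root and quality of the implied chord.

The figures 7/5/3 indicate a seventh chord in root position.
In root position the bass is the root, so the root is D.
The chord tones are D, F#, A, C#, giving D major seventh.

D major seventh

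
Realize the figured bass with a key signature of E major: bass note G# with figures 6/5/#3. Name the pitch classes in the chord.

A third above G# in this key is B, raised to B# by the sharp.
A fifth above G# in this key is D#.
A sixth above G# in this key is E.
Together with the bass G#, this spells E augmented major seventh in first inversion.

G#, B#, D#, E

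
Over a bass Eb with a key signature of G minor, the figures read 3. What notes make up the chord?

Eb, G, Bb

The written figures 3 are shorthand for 5/3: the 5 is implied.
A third above Eb in this key is G.
A fifth above Eb in this key is Bb.
Together with the bass Eb, this spells Eb major in root position.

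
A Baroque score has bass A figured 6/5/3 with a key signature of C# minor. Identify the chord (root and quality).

F# minor seventh

The figures 6/5/3 indicate a seventh chord in first inversion.
In first inversion the root lies a sixth above the bass: a sixth above A in C# minor is F#.
The chord tones are A, C#, E, F#, giving F# minor seventh.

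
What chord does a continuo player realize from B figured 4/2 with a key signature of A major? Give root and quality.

C# minor seventh

The figures 4/2 indicate a seventh chord in third inversion.
In third inversion the root lies a second above the bass: a second above B in A major is C#.
The chord tones are B, C#, E, G#, giving C# minor seventh.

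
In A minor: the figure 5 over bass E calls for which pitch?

Counting 4 letter steps above E lands on B; in A minor, that letter is B.

B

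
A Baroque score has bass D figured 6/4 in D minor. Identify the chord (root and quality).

G minor

The figures 6/4 indicate a triad in second inversion.
In second inversion the root lies a fourth above the bass: a fourth above D in D minor is G.
The chord tones are D, G, Bb, giving G minor.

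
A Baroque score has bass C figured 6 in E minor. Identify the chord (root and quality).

The figures 6 indicate a triad in first inversion.
In first inversion the root lies a sixth above the bass: a sixth above C in E minor is A.
The chord tones are C, E, A, giving A minor.

A minor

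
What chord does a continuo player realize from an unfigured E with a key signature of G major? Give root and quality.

An unfigured bass indicates a triad in root position.
In root position the bass is the root, so the root is E.
The chord tones are E, G, B, giving E minor.

E minor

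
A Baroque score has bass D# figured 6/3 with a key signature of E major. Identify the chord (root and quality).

B major

The figures 6/3 indicate a triad in first inversion.
In first inversion the root lies a sixth above the bass: a sixth above D# in E major is B.
The chord tones are D#, F#, B, giving B major.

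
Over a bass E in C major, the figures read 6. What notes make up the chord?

The written figures 6 are shorthand for 6/3: the 3 is implied.
A third above E in this key is G.
A sixth above E in this key is C.
Together with the bass E, this spells C major in first inversion.

E, G, C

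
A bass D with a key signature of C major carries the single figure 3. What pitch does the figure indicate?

F

Counting 2 letter steps above D lands on F; in C major, that letter is F.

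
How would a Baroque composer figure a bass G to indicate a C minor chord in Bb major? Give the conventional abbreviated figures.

G is the fifth of C minor, so the chord is in second inversion.
A triad in second inversion is figured 6/4, conventionally abbreviated 6/4.

6/4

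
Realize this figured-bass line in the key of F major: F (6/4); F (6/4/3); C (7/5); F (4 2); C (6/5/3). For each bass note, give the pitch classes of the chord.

F (6/4): F, Bb, D.
F (6/4/3): F, A, Bb, D.
C (7/5/3): C, E, G, Bb.
F (6/4/2): F, G, Bb, D.
C (6/5/3): C, E, G, A.

F, Bb, D | F, A, Bb, D | C, E, G, Bb | F, G, Bb, D | C, E, G, A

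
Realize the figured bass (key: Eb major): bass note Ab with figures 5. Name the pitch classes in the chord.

Ab, C, Eb

The written figures 5 are shorthand for 5/3: the 3 is implied.
A third above Ab in this key is C.
A fifth above Ab in this key is Eb.
Together with the bass Ab, this spells Ab major in root position.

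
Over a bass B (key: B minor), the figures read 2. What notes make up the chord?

The written figures 2 are shorthand for 6/4/2: the 6/4 are implied.
A second above B in this key is C#.
A fourth above B in this key is E.
A sixth above B in this key is G.
Together with the bass B, this spells C# half-diminished seventh in third inversion.

B, C#, E, G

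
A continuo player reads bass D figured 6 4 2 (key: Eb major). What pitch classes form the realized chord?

D, Eb, G, Bb

A second above D in this key is Eb.
A fourth above D in this key is G.
A sixth above D in this key is Bb.
Together with the bass D, this spells Eb major seventh in third inversion.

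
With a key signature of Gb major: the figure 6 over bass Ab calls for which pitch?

F

Counting 5 letter steps above Ab lands on F; in Gb major, that letter is F.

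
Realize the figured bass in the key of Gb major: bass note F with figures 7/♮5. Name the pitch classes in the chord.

The written figures 7/♮5 are shorthand for 7/5/3: the 3 is implied.
A third above F in this key is Ab.
A fifth above F in this key is Cb, made natural (C) by the ♮ figure.
A seventh above F in this key is Eb.
Together with the bass F, this spells F minor seventh in root position.

F, Ab, C, Eb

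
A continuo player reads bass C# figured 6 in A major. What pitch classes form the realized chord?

The written figures 6 are shorthand for 6/3: the 3 is implied.
A third above C# in this key is E.
A sixth above C# in this key is A.
Together with the bass C#, this spells A major in first inversion.

C#, E, A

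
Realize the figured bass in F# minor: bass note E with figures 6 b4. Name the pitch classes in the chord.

A fourth above E in this key is A, lowered to Ab by the flat.
A sixth above E in this key is C#.

E, Ab, C#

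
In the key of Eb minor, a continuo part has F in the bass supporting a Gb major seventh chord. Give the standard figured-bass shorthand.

4/2

F is the seventh of Gb major seventh, so the chord is in third inversion.
A seventh chord in third inversion is figured 6/4/2, conventionally abbreviated 4/2.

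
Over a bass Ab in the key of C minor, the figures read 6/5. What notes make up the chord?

Ab, C, Eb, F

The written figures 6/5 are shorthand for 6/5/3: the 3 is implied.
A third above Ab in this key is C.
A fifth above Ab in this key is Eb.
A sixth above Ab in this key is F.
Together with the bass Ab, this spells F minor seventh in first inversion.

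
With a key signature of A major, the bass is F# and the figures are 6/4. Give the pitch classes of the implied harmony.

A fourth above F# in this key is B.
A sixth above F# in this key is D.
Together with the bass F#, this spells B minor in second inversion.

F#, B, D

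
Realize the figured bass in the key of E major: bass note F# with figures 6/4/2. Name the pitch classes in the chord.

F#, G#, B, D#

A second above F# in this key is G#.
A fourth above F# in this key is B.
A sixth above F# in this key is D#.
Together with the bass F#, this spells G# minor seventh in third inversion.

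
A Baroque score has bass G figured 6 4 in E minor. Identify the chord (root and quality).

The figures 6 4 indicate a triad in second inversion.
In second inversion the root lies a fourth above the bass: a fourth above G in E minor is C.
The chord tones are G, C, E, giving C major.

C major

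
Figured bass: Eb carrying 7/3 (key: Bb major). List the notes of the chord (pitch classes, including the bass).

The written figures 7/3 are shorthand for 7/5/3: the 5 is implied.
A third above Eb in this key is G.
A fifth above Eb in this key is Bb.
A seventh above Eb in this key is D.
Together with the bass Eb, this spells Eb major seventh in root position.

Eb, G, Bb, D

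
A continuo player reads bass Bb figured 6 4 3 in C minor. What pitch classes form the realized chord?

A third above Bb in this key is D.
A fourth above Bb in this key is Eb.
A sixth above Bb in this key is G.
Together with the bass Bb, this spells Eb major seventh in second inversion.

Bb, D, Eb, G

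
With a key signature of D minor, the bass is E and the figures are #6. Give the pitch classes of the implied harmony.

E, G, C#

The written figures #6 are shorthand for 6/3: the 3 is implied.
A third above E in this key is G.
A sixth above E in this key is C, raised to C# by the sharp.
Together with the bass E, this spells C# diminished in first inversion.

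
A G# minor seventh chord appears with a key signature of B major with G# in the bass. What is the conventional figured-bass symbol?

G# is the root of G# minor seventh, so the chord is in root position.
A seventh chord in root position is figured 7/5/3, conventionally abbreviated 7.

7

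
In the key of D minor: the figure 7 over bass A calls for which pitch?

G

Counting 6 letter steps above A lands on G; in D minor, that letter is G.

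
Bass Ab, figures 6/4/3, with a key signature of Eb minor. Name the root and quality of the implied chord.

Db dominant seventh

The figures 6/4/3 indicate a seventh chord in second inversion.
In second inversion the root lies a fourth above the bass: a fourth above Ab in Eb minor is Db.
The chord tones are Ab, Cb, Db, F, giving Db dominant seventh.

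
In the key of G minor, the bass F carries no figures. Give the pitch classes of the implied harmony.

F, A, C

An unfigured bass implies 5/3.
A third above F in this key is A.
A fifth above F in this key is C.
Together with the bass F, this spells F major in root position.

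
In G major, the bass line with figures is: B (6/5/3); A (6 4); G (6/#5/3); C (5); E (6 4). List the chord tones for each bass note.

B, D, F#, G | A, D, F# | G, B, D#, E | C, E, G | E, A, C

B (6/5/3): B, D, F#, G.
A (6/4): A, D, F#.
G (6/#5/3): G, B, D#, E.
C (5/3): C, E, G.
E (6/4): E, A, C.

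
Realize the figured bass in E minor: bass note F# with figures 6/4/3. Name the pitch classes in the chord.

A third above F# in this key is A.
A fourth above F# in this key is B.
A sixth above F# in this key is D.
Together with the bass F#, this spells B minor seventh in second inversion.

F#, A, B, D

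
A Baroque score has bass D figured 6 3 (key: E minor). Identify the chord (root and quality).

The figures 6 3 indicate a triad in first inversion.
In first inversion the root lies a sixth above the bass: a sixth above D in E minor is B.
The chord tones are D, F#, B, giving B minor.

B minor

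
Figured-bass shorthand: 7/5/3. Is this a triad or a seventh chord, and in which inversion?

seventh chord, root position

Intervals of 7/5/3 above the bass form a seventh chord; the bass is the root, so this is root position.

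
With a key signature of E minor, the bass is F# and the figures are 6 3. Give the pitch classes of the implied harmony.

F#, A, D

A third above F# in this key is A.
A sixth above F# in this key is D.
Together with the bass F#, this spells D major in first inversion.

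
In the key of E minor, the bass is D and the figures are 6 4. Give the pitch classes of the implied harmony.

D, G, B

A fourth above D in this key is G.
A sixth above D in this key is B.
Together with the bass D, this spells G major in second inversion.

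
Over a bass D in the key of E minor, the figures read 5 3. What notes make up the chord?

A third above D in this key is F#.
A fifth above D in this key is A.
Together with the bass D, this spells D major in root position.

D, F#, A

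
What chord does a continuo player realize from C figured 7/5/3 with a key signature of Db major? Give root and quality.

C half-diminished seventh

The figures 7/5/3 indicate a seventh chord in root position.
In root position the bass is the root, so the root is C.
The chord tones are C, Eb, Gb, Bb, giving C half-diminished seventh.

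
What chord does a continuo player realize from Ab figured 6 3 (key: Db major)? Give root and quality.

F minor

The figures 6 3 indicate a triad in first inversion.
In first inversion the root lies a sixth above the bass: a sixth above Ab in Db major is F.
The chord tones are Ab, C, F, giving F minor.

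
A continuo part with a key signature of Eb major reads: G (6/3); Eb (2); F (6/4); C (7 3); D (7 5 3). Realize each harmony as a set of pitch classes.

G (6/3): G, Bb, Eb.
Eb (6/4/2): Eb, F, Ab, C.
F (6/4): F, Bb, D.
C (7/5/3): C, Eb, G, Bb.
D (7/5/3): D, F, Ab, C.

G, Bb, Eb | Eb, F, Ab, C | F, Bb, D | C, Eb, G, Bb | D, F, Ab, C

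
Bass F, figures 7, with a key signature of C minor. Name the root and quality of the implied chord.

The figures 7 indicate a seventh chord in root position.
In root position the bass is the root, so the root is F.
The chord tones are F, Ab, C, Eb, giving F minor seventh.

F minor seventh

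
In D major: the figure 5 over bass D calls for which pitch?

A

Counting 4 letter steps above D lands on A; in D major, that letter is A.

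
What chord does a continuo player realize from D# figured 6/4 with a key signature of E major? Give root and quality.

The figures 6/4 indicate a triad in second inversion.
In second inversion the root lies a fourth above the bass: a fourth above D# in E major is G#.
The chord tones are D#, G#, B, giving G# minor.

G# minor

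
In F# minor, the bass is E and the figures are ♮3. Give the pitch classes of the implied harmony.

The written figures ♮3 are shorthand for 5/3: the 5 is implied.
A third above E in this key is G#, made natural (G) by the ♮ figure.
A fifth above E in this key is B.
Together with the bass E, this spells E minor in root position.

E, G, B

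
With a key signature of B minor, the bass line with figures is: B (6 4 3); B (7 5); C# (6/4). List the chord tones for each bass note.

B (6/4/3): B, D, E, G.
B (7/5/3): B, D, F#, A.
C# (6/4): C#, F#, A.

B, D, E, G | B, D, F#, A | C#, F#, A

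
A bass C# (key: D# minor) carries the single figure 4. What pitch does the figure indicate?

Counting 3 letter steps above C# lands on F; in D# minor, that letter is F#.

F#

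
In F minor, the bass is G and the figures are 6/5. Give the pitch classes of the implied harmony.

G, Bb, Db, Eb

The written figures 6/5 are shorthand for 6/5/3: the 3 is implied.
A third above G in this key is Bb.
A fifth above G in this key is Db.
A sixth above G in this key is Eb.
Together with the bass G, this spells Eb dominant seventh in first inversion.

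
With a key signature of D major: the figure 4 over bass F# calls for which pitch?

B

Counting 3 letter steps above F# lands on B; in D major, that letter is B.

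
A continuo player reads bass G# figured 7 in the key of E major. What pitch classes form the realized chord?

G#, B, D#, F#

The written figures 7 are shorthand for 7/5/3: the 5/3 are implied.
A third above G# in this key is B.
A fifth above G# in this key is D#.
A seventh above G# in this key is F#.
Together with the bass G#, this spells G# minor seventh in root position.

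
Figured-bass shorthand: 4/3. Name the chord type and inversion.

4/3 is shorthand for 6/4/3.
Intervals of 6/4/3 above the bass form a seventh chord; the bass is the fifth, so this is second inversion.

seventh chord, second inversion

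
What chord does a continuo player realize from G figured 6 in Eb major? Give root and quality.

Eb major

The figures 6 indicate a triad in first inversion.
In first inversion the root lies a sixth above the bass: a sixth above G in Eb major is Eb.
The chord tones are G, Bb, Eb, giving Eb major.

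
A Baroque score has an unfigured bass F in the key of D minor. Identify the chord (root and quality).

F major

An unfigured bass indicates a triad in root position.
In root position the bass is the root, so the root is F.
The chord tones are F, A, C, giving F major.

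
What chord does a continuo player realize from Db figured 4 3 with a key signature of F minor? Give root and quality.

G half-diminished seventh

The figures 4 3 indicate a seventh chord in second inversion.
In second inversion the root lies a fourth above the bass: a fourth above Db in F minor is G.
The chord tones are Db, F, G, Bb, giving G half-diminished seventh.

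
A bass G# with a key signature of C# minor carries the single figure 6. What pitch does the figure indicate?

E

Counting 5 letter steps above G# lands on E; in C# minor, that letter is E.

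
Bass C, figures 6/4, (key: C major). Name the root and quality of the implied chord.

The figures 6/4 indicate a triad in second inversion.
In second inversion the root lies a fourth above the bass: a fourth above C in C major is F.
The chord tones are C, F, A, giving F major.

F major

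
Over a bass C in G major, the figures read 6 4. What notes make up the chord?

A fourth above C in this key is F#.
A sixth above C in this key is A.
Together with the bass C, this spells F# diminished in second inversion.

C, F#, A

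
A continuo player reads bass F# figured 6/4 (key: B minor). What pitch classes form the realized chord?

F#, B, D

A fourth above F# in this key is B.
A sixth above F# in this key is D.
Together with the bass F#, this spells B minor in second inversion.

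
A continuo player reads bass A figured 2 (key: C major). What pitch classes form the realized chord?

The written figures 2 are shorthand for 6/4/2: the 6/4 are implied.
A second above A in this key is B.
A fourth above A in this key is D.
A sixth above A in this key is F.
Together with the bass A, this spells B half-diminished seventh in third inversion.

A, B, D, F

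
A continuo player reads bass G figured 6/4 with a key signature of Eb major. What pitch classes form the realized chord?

A fourth above G in this key is C.
A sixth above G in this key is Eb.
Together with the bass G, this spells C minor in second inversion.

G, C, Eb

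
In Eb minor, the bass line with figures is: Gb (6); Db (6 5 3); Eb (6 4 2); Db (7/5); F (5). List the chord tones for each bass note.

Gb (6/3): Gb, Bb, Eb.
Db (6/5/3): Db, F, Ab, Bb.
Eb (6/4/2): Eb, F, Ab, Cb.
Db (7/5/3): Db, F, Ab, Cb.
F (5/3): F, Ab, Cb.

Gb, Bb, Eb | Db, F, Ab, Bb | Eb, F, Ab, Cb | Db, F, Ab, Cb | F, Ab, Cb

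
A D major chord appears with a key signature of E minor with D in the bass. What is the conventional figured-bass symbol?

no figures

D is the root of D major, so the chord is in root position.
A triad in root position is figured 5/3, conventionally abbreviated (no figures — root-position triad).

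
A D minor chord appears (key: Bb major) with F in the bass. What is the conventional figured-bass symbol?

6

F is the third of D minor, so the chord is in first inversion.
A triad in first inversion is figured 6/3, conventionally abbreviated 6.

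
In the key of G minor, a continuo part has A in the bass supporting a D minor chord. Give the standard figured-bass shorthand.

A is the fifth of D minor, so the chord is in second inversion.
A triad in second inversion is figured 6/4, conventionally abbreviated 6/4.

6/4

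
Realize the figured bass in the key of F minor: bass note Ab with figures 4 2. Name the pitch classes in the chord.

Ab, Bb, Db, F

The written figures 4 2 are shorthand for 6/4/2: the 6 is implied.
A second above Ab in this key is Bb.
A fourth above Ab in this key is Db.
A sixth above Ab in this key is F.
Together with the bass Ab, this spells Bb minor seventh in third inversion.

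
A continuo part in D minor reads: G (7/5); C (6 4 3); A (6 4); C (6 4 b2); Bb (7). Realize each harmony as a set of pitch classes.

G (7/5/3): G, Bb, D, F.
C (6/4/3): C, E, F, A.
A (6/4): A, D, F.
C (6/4/b2): C, Db, F, A.
Bb (7/5/3): Bb, D, F, A.

G, Bb, D, F | C, E, F, A | A, D, F | C, Db, F, A | Bb, D, F, A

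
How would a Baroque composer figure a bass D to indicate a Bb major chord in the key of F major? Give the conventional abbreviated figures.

6

D is the third of Bb major, so the chord is in first inversion.
A triad in first inversion is figured 6/3, conventionally abbreviated 6.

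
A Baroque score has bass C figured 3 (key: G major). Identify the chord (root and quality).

The figures 3 indicate a triad in root position.
In root position the bass is the root, so the root is C.
The chord tones are C, E, G, giving C major.

C major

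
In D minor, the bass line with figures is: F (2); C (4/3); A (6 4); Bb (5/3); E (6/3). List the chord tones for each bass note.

F (6/4/2): F, G, Bb, D.
C (6/4/3): C, E, F, A.
A (6/4): A, D, F.
Bb (5/3): Bb, D, F.
E (6/3): E, G, C.

F, G, Bb, D | C, E, F, A | A, D, F | Bb, D, F | E, G, C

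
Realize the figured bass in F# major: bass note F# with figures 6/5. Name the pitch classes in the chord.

F#, A#, C#, D#

The written figures 6/5 are shorthand for 6/5/3: the 3 is implied.
A third above F# in this key is A#.
A fifth above F# in this key is C#.
A sixth above F# in this key is D#.
Together with the bass F#, this spells D# minor seventh in first inversion.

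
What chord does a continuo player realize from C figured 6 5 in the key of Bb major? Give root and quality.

The figures 6 5 indicate a seventh chord in first inversion.
In first inversion the root lies a sixth above the bass: a sixth above C in Bb major is A.
The chord tones are C, Eb, G, A, giving A half-diminished seventh.

A half-diminished seventh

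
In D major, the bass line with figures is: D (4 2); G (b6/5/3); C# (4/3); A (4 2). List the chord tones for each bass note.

D, E, G, B | G, B, D, Eb | C#, E, F#, A | A, B, D, F#

D (6/4/2): D, E, G, B.
G (b6/5/3): G, B, D, Eb.
C# (6/4/3): C#, E, F#, A.
A (6/4/2): A, B, D, F#.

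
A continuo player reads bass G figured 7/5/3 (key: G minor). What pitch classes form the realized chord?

G, Bb, D, F

A third above G in this key is Bb.
A fifth above G in this key is D.
A seventh above G in this key is F.
Together with the bass G, this spells G minor seventh in root position.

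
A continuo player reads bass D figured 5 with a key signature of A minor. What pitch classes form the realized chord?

D, F, A

The written figures 5 are shorthand for 5/3: the 3 is implied.
A third above D in this key is F.
A fifth above D in this key is A.
Together with the bass D, this spells D minor in root position.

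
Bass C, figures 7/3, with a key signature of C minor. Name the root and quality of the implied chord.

C minor seventh

The figures 7/3 indicate a seventh chord in root position.
In root position the bass is the root, so the root is C.
The chord tones are C, Eb, G, Bb, giving C minor seventh.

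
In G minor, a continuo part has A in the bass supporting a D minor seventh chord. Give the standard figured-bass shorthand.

4/3

A is the fifth of D minor seventh, so the chord is in second inversion.
A seventh chord in second inversion is figured 6/4/3, conventionally abbreviated 4/3.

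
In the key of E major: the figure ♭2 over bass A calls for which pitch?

Counting 1 letter step above A lands on B; in E major, that letter is B.
The b2 figure lowers it a semitone, giving Bb.

Bb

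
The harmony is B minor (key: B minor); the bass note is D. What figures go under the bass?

D is the third of B minor, so the chord is in first inversion.
A triad in first inversion is figured 6/3, conventionally abbreviated 6.

6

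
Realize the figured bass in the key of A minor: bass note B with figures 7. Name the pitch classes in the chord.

B, D, F, A

The written figures 7 are shorthand for 7/5/3: the 5/3 are implied.
A third above B in this key is D.
A fifth above B in this key is F.
A seventh above B in this key is A.
Together with the bass B, this spells B half-diminished seventh in root position.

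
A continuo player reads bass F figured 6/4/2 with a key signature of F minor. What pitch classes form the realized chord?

F, G, Bb, Db

A second above F in this key is G.
A fourth above F in this key is Bb.
A sixth above F in this key is Db.
Together with the bass F, this spells G half-diminished seventh in third inversion.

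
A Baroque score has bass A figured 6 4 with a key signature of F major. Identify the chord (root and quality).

The figures 6 4 indicate a triad in second inversion.
In second inversion the root lies a fourth above the bass: a fourth above A in F major is D.
The chord tones are A, D, F, giving D minor.

D minor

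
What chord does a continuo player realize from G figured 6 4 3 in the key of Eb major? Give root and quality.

C minor seventh

The figures 6 4 3 indicate a seventh chord in second inversion.
In second inversion the root lies a fourth above the bass: a fourth above G in Eb major is C.
The chord tones are G, Bb, C, Eb, giving C minor seventh.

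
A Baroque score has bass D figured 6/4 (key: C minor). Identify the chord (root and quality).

G minor

The figures 6/4 indicate a triad in second inversion.
In second inversion the root lies a fourth above the bass: a fourth above D in C minor is G.
The chord tones are D, G, Bb, giving G minor.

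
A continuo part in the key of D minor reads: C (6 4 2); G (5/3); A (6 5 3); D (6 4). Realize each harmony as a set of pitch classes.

C (6/4/2): C, D, F, A.
G (5/3): G, Bb, D.
A (6/5/3): A, C, E, F.
D (6/4): D, G, Bb.

C, D, F, A | G, Bb, D | A, C, E, F | D, G, Bb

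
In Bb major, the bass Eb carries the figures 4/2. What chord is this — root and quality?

The figures 4/2 indicate a seventh chord in third inversion.
In third inversion the root lies a second above the bass: a second above Eb in Bb major is F.
The chord tones are Eb, F, A, C, giving F dominant seventh.

F dominant seventh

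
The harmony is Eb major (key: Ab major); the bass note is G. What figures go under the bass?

G is the third of Eb major, so the chord is in first inversion.
A triad in first inversion is figured 6/3, conventionally abbreviated 6.

6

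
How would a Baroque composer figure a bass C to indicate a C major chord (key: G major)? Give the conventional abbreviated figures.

no figures

C is the root of C major, so the chord is in root position.
A triad in root position is figured 5/3, conventionally abbreviated (no figures — root-position triad).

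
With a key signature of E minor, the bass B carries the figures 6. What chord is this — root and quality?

The figures 6 indicate a triad in first inversion.
In first inversion the root lies a sixth above the bass: a sixth above B in E minor is G.
The chord tones are B, D, G, giving G major.

G major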